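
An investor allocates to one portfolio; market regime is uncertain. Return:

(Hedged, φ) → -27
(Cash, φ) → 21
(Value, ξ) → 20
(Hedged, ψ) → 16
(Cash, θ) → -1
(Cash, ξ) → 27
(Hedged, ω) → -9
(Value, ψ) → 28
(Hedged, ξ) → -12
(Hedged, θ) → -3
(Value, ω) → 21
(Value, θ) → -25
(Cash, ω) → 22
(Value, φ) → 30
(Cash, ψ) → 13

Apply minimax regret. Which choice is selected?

Column bests: θ=-1, φ=30, ψ=28, ω=22, ξ=27.
Hedged regrets: 2, 57, 12, 31, 39 → max 57
Cash regrets: 0, 9, 15, 0, 0 → max 15
Value regrets: 24, 0, 0, 1, 7 → max 24
Smallest max regret = 15 → Cash.

Cash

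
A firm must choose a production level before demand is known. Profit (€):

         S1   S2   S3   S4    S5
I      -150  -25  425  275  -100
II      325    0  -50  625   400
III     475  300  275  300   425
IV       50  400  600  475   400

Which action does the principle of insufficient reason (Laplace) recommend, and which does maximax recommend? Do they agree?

Row averages: I=85, II=260, III=355, IV=385
Highest average = 385 → IV.
Row maxima: I=425, II=625, III=475, IV=600
Best best-case = 625 → II.

laplace → IV; maximax → II (disagree)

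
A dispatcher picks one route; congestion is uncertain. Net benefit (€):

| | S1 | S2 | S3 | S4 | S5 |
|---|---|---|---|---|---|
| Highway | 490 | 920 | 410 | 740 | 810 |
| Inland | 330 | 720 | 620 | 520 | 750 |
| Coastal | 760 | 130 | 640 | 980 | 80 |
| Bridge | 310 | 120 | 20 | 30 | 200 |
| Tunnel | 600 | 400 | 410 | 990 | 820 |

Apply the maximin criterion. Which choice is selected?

Row minima: Highway=410, Inland=330, Coastal=80, Bridge=20, Tunnel=400
Best worst-case = 410 → Highway.

Highway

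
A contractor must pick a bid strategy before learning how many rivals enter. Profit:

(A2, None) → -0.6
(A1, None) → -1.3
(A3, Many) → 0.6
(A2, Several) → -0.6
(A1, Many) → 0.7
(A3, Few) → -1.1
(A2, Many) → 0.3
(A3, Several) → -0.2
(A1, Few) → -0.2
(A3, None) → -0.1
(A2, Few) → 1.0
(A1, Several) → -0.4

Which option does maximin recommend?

Row minima: A1=-1.3, A2=-0.6, A3=-1.1
Best worst-case = -0.6 → A2.

A2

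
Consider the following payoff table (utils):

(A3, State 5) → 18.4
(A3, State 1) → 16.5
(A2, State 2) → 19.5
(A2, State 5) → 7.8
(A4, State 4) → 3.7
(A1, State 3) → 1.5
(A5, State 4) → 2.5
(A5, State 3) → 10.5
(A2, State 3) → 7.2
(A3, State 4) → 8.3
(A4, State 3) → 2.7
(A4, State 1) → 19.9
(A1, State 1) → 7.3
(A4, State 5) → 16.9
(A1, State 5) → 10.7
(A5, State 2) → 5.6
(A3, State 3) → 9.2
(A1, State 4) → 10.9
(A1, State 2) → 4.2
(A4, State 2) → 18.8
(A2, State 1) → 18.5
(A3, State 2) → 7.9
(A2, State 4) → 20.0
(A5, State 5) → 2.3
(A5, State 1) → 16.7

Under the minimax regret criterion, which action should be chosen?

Column bests: State 1=19.9, State 2=19.5, State 3=10.5, State 4=20.0, State 5=18.4.
A1 regrets: 12.6, 15.3, 9.0, 9.1, 7.7 → max 15.3
A2 regrets: 1.4, 0.0, 3.3, 0.0, 10.6 → max 10.6
A3 regrets: 3.4, 11.6, 1.3, 11.7, 0.0 → max 11.7
A4 regrets: 0.0, 0.7, 7.8, 16.3, 1.5 → max 16.3
A5 regrets: 3.2, 13.9, 0.0, 17.5, 16.1 → max 17.5
Smallest max regret = 10.6 → A2.

A2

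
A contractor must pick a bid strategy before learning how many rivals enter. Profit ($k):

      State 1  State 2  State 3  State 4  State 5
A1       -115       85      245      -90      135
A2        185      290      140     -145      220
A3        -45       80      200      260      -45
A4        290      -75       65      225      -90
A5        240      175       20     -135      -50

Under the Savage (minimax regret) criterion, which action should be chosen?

A3

Column bests: State 1=290, State 2=290, State 3=245, State 4=260, State 5=220.
A1 regrets: 405, 205, 0, 350, 85 → max 405
A2 regrets: 105, 0, 105, 405, 0 → max 405
A3 regrets: 335, 210, 45, 0, 265 → max 335
A4 regrets: 0, 365, 180, 35, 310 → max 365
A5 regrets: 50, 115, 225, 395, 270 → max 395
Smallest max regret = 335 → A3.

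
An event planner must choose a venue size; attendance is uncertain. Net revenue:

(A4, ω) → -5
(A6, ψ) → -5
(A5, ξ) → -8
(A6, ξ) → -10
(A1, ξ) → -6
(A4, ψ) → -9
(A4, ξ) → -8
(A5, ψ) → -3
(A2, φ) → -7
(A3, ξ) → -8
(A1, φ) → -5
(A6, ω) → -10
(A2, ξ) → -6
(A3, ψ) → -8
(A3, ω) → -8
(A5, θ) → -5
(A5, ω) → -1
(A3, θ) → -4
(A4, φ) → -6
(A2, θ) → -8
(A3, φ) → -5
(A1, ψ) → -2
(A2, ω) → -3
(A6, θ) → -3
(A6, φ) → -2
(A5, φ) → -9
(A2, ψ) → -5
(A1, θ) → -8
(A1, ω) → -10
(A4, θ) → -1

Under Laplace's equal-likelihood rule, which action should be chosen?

Row averages: A1=-6.2, A2=-5.8, A3=-6.6, A4=-5.8, A5=-5.2, A6=-6
Highest average = -5.2 → A5.

A5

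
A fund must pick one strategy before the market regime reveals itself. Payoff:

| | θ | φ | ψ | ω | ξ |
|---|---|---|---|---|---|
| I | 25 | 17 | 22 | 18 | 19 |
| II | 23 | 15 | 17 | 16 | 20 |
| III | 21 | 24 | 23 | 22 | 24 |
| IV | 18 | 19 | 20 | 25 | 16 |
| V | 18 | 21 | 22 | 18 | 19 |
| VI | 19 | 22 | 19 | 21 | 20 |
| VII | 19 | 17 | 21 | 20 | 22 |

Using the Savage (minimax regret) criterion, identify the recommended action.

III

Column bests: θ=25, φ=24, ψ=23, ω=25, ξ=24.
I regrets: 0, 7, 1, 7, 5 → max 7
II regrets: 2, 9, 6, 9, 4 → max 9
III regrets: 4, 0, 0, 3, 0 → max 4
IV regrets: 7, 5, 3, 0, 8 → max 8
V regrets: 7, 3, 1, 7, 5 → max 7
VI regrets: 6, 2, 4, 4, 4 → max 6
VII regrets: 6, 7, 2, 5, 2 → max 7
Smallest max regret = 4 → III.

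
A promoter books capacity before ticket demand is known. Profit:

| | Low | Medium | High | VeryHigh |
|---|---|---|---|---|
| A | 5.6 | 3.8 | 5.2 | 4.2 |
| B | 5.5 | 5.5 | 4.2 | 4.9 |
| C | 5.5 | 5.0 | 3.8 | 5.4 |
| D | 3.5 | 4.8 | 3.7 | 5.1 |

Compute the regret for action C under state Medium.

Best payoff under Medium is 5.5.
Regret = 5.5 − 5.0 = 0.5.

0.5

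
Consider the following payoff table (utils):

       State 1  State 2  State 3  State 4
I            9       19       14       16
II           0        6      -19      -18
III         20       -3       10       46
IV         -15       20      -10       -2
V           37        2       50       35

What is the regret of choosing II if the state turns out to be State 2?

Best payoff under State 2 is 20.
Regret = 20 − 6 = 14.

14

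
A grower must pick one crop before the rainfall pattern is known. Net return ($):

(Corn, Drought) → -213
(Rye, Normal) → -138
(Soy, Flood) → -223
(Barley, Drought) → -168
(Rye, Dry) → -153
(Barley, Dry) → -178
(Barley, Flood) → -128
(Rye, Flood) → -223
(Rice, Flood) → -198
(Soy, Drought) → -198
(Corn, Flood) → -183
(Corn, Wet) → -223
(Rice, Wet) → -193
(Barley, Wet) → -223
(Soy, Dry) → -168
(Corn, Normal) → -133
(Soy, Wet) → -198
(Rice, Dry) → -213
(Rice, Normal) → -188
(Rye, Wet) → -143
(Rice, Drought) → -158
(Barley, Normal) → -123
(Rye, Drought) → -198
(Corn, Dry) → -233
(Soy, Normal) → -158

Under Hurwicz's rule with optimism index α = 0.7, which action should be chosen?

Rice: 0.7·(-158) + 0.3·(-213) = -174.5
Soy: 0.7·(-158) + 0.3·(-223) = -177.5
Corn: 0.7·(-133) + 0.3·(-233) = -163
Barley: 0.7·(-123) + 0.3·(-223) = -153
Rye: 0.7·(-138) + 0.3·(-223) = -163.5
Highest Hurwicz score = -153 → Barley.

Barley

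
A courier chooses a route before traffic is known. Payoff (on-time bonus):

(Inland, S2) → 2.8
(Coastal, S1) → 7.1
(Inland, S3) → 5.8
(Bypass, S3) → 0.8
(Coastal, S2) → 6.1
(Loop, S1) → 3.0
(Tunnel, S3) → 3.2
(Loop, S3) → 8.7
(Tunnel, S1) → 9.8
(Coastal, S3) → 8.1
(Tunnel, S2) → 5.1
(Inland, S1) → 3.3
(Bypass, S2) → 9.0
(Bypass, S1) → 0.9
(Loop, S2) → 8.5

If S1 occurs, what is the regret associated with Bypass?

8.9

Best payoff under S1 is 9.8.
Regret = 9.8 − 0.9 = 8.9.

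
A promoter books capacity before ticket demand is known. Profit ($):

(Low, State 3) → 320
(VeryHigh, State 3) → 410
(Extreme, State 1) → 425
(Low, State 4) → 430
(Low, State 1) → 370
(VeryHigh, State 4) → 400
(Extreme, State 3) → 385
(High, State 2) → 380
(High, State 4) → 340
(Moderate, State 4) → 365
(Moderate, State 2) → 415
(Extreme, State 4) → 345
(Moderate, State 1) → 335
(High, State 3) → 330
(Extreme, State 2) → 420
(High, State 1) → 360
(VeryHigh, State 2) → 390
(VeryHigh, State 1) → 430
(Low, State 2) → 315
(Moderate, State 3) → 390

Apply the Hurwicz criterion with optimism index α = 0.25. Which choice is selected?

Low: 0.25·430 + 0.75·315 = 343.75
Moderate: 0.25·415 + 0.75·335 = 355
High: 0.25·380 + 0.75·330 = 342.5
VeryHigh: 0.25·430 + 0.75·390 = 400
Extreme: 0.25·425 + 0.75·345 = 365
Highest Hurwicz score = 400 → VeryHigh.

VeryHigh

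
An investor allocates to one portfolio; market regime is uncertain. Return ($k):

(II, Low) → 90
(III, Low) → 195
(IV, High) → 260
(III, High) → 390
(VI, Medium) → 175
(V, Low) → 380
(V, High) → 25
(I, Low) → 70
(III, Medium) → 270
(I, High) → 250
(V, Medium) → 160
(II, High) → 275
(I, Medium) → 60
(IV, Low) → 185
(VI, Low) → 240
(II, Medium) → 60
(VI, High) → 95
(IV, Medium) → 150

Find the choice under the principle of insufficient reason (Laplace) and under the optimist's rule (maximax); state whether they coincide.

laplace → III; maximax → III (agree)

Row averages: I=380/3, II=425/3, III=285, IV=595/3, V=565/3, VI=170
Highest average = 285 → III.
Row maxima: I=250, II=275, III=390, IV=260, V=380, VI=240
Best best-case = 390 → III.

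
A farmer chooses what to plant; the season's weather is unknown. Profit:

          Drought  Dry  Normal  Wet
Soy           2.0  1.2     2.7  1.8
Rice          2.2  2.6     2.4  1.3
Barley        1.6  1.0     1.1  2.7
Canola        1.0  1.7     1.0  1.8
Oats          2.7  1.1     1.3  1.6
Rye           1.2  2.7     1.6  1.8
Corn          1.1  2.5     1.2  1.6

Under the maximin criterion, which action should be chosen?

Rice

Row minima: Soy=1.2, Rice=1.3, Barley=1.0, Canola=1.0, Oats=1.1, Rye=1.2, Corn=1.1
Best worst-case = 1.3 → Rice.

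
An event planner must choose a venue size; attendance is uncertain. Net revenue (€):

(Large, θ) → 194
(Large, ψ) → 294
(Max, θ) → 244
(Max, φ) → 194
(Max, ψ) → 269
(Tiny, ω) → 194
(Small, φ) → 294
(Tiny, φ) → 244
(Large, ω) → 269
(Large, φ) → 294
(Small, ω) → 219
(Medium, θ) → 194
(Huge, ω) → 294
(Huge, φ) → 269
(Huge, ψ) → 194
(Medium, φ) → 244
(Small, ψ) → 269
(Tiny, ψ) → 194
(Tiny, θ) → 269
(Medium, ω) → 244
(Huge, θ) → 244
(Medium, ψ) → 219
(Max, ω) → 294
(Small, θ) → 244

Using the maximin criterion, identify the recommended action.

Small

Row minima: Tiny=194, Small=219, Medium=194, Large=194, Huge=194, Max=194
Best worst-case = 219 → Small.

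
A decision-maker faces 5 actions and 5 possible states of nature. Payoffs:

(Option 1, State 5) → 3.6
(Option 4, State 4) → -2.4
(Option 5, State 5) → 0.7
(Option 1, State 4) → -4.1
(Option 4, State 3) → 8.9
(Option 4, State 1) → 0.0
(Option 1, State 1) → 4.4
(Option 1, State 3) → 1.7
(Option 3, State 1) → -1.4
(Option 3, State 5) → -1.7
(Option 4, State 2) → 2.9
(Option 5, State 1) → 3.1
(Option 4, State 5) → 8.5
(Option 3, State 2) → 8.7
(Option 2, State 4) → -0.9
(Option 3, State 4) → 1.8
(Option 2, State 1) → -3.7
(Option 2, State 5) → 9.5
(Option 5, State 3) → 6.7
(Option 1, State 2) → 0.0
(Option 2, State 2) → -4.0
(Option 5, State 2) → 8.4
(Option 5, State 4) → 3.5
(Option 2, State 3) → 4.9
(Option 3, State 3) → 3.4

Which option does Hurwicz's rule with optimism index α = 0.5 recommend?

Option 5

Option 1: 0.5·4.4 + 0.5·(-4.1) = 0.15
Option 2: 0.5·9.5 + 0.5·(-4.0) = 2.75
Option 3: 0.5·8.7 + 0.5·(-1.7) = 3.5
Option 4: 0.5·8.9 + 0.5·(-2.4) = 3.25
Option 5: 0.5·8.4 + 0.5·0.7 = 4.55
Highest Hurwicz score = 4.55 → Option 5.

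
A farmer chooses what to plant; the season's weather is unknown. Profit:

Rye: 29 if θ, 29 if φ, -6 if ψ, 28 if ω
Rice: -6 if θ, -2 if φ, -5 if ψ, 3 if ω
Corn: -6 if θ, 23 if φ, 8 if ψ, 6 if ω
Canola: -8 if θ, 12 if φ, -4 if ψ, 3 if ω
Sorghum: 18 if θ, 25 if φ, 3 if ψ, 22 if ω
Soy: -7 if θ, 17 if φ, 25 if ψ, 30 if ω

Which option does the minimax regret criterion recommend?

Sorghum

Column bests: θ=29, φ=29, ψ=25, ω=30.
Rye regrets: 0, 0, 31, 2 → max 31
Rice regrets: 35, 31, 30, 27 → max 35
Corn regrets: 35, 6, 17, 24 → max 35
Canola regrets: 37, 17, 29, 27 → max 37
Sorghum regrets: 11, 4, 22, 8 → max 22
Soy regrets: 36, 12, 0, 0 → max 36
Smallest max regret = 22 → Sorghum.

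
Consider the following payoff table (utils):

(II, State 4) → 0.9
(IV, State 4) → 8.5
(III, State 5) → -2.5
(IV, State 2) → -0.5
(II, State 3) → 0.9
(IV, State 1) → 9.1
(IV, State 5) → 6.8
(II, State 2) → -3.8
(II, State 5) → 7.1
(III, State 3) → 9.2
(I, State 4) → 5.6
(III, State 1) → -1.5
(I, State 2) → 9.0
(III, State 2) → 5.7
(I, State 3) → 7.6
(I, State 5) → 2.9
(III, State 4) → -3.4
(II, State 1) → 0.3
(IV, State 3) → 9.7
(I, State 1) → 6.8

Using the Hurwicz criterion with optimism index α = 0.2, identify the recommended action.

I

I: 0.2·9.0 + 0.8·2.9 = 4.12
II: 0.2·7.1 + 0.8·(-3.8) = -1.62
III: 0.2·9.2 + 0.8·(-3.4) = -0.88
IV: 0.2·9.7 + 0.8·(-0.5) = 1.54
Highest Hurwicz score = 4.12 → I.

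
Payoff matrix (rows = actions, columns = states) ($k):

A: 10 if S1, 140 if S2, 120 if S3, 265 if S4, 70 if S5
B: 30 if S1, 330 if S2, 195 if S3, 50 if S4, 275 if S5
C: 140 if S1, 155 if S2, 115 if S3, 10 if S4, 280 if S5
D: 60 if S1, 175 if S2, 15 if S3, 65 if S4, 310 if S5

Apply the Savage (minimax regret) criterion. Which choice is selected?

D

Column bests: S1=140, S2=330, S3=195, S4=265, S5=310.
A regrets: 130, 190, 75, 0, 240 → max 240
B regrets: 110, 0, 0, 215, 35 → max 215
C regrets: 0, 175, 80, 255, 30 → max 255
D regrets: 80, 155, 180, 200, 0 → max 200
Smallest max regret = 200 → D.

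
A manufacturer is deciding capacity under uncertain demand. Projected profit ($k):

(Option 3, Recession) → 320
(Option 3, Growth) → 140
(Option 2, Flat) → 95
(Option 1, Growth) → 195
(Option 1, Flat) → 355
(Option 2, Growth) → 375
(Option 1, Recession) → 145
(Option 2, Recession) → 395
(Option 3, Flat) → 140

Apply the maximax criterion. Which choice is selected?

Option 2

Row maxima: Option 1=355, Option 2=395, Option 3=320
Best best-case = 395 → Option 2.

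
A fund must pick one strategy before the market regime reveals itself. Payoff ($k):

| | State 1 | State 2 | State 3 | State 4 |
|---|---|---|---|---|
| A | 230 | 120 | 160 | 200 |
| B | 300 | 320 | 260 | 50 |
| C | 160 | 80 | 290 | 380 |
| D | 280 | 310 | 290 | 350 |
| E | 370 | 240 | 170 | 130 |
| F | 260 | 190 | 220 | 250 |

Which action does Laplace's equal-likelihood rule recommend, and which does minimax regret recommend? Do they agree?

Row averages: A=177.5, B=232.5, C=227.5, D=307.5, E=227.5, F=230
Highest average = 307.5 → D.
Column bests: State 1=370, State 2=320, State 3=290, State 4=380.
A regrets: 140, 200, 130, 180 → max 200
B regrets: 70, 0, 30, 330 → max 330
C regrets: 210, 240, 0, 0 → max 240
D regrets: 90, 10, 0, 30 → max 90
E regrets: 0, 80, 120, 250 → max 250
F regrets: 110, 130, 70, 130 → max 130
Smallest max regret = 90 → D.

laplace → D; minimax regret → D (agree)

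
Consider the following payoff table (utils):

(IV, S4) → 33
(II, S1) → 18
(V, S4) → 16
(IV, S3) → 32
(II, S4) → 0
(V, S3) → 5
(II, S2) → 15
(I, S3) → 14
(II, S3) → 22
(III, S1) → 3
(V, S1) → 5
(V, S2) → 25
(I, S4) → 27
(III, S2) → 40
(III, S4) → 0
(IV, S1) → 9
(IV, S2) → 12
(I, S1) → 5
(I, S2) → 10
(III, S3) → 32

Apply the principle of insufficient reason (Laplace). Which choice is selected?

IV

Row averages: I=14, II=13.75, III=18.75, IV=21.5, V=12.75
Highest average = 21.5 → IV.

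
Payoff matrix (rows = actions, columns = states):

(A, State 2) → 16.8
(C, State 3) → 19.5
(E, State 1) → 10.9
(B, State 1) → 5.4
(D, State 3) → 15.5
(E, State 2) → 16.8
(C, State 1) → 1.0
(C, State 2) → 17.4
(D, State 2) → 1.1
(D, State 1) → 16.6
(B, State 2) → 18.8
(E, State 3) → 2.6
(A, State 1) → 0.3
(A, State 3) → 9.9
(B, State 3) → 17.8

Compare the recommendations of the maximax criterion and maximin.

Row maxima: A=16.8, B=18.8, C=19.5, D=16.6, E=16.8
Best best-case = 19.5 → C.
Row minima: A=0.3, B=5.4, C=1.0, D=1.1, E=2.6
Best worst-case = 5.4 → B.

maximax → C; maximin → B (disagree)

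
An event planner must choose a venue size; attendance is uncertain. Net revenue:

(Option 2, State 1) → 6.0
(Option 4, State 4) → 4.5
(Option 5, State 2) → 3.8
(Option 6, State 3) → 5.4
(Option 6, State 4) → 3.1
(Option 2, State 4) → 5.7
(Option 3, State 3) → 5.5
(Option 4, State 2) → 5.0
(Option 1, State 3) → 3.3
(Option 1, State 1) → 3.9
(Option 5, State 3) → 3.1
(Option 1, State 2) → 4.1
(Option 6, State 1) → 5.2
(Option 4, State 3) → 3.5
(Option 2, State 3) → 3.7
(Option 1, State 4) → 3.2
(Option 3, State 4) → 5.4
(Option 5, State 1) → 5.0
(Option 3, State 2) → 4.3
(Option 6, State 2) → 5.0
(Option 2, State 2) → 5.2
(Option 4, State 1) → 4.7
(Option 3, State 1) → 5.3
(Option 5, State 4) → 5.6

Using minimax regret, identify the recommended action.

Option 3

Column bests: State 1=6.0, State 2=5.2, State 3=5.5, State 4=5.7.
Option 1 regrets: 2.1, 1.1, 2.2, 2.5 → max 2.5
Option 2 regrets: 0.0, 0.0, 1.8, 0.0 → max 1.8
Option 3 regrets: 0.7, 0.9, 0.0, 0.3 → max 0.9
Option 4 regrets: 1.3, 0.2, 2.0, 1.2 → max 2.0
Option 5 regrets: 1.0, 1.4, 2.4, 0.1 → max 2.4
Option 6 regrets: 0.8, 0.2, 0.1, 2.6 → max 2.6
Smallest max regret = 0.9 → Option 3.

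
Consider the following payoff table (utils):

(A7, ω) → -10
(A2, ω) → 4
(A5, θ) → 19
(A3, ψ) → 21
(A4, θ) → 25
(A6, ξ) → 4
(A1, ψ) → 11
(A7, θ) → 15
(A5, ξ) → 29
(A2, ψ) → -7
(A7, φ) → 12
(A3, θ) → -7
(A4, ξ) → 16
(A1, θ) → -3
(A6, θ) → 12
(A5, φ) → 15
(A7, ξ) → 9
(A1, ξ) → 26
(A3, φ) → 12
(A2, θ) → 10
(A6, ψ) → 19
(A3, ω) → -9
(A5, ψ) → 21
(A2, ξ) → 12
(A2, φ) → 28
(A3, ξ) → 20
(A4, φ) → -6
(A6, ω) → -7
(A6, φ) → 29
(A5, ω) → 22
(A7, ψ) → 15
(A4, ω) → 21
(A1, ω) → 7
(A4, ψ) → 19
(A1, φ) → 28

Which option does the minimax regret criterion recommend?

A5

Column bests: θ=25, φ=29, ψ=21, ω=22, ξ=29.
A1 regrets: 28, 1, 10, 15, 3 → max 28
A2 regrets: 15, 1, 28, 18, 17 → max 28
A3 regrets: 32, 17, 0, 31, 9 → max 32
A4 regrets: 0, 35, 2, 1, 13 → max 35
A5 regrets: 6, 14, 0, 0, 0 → max 14
A6 regrets: 13, 0, 2, 29, 25 → max 29
A7 regrets: 10, 17, 6, 32, 20 → max 32
Smallest max regret = 14 → A5.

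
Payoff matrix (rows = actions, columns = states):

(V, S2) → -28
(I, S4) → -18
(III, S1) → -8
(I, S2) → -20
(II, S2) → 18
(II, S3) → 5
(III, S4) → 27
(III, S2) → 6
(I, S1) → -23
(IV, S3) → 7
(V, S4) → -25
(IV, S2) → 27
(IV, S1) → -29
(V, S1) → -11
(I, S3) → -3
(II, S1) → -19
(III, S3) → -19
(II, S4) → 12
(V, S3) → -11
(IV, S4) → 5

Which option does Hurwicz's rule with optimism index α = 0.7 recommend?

I: 0.7·(-3) + 0.3·(-23) = -9
II: 0.7·18 + 0.3·(-19) = 6.9
III: 0.7·27 + 0.3·(-19) = 13.2
IV: 0.7·27 + 0.3·(-29) = 10.2
V: 0.7·(-11) + 0.3·(-28) = -16.1
Highest Hurwicz score = 13.2 → III.

III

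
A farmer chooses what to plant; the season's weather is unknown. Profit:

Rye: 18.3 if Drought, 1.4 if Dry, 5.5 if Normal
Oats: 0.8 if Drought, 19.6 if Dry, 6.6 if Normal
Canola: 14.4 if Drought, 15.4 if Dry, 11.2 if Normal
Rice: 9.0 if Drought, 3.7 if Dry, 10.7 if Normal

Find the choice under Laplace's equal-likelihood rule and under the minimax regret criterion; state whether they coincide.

laplace → Canola; minimax regret → Canola (agree)

Row averages: Rye=8.4, Oats=9, Canola=41/3, Rice=7.8
Highest average = 41/3 → Canola.
Column bests: Drought=18.3, Dry=19.6, Normal=11.2.
Rye regrets: 0.0, 18.2, 5.7 → max 18.2
Oats regrets: 17.5, 0.0, 4.6 → max 17.5
Canola regrets: 3.9, 4.2, 0.0 → max 4.2
Rice regrets: 9.3, 15.9, 0.5 → max 15.9
Smallest max regret = 4.2 → Canola.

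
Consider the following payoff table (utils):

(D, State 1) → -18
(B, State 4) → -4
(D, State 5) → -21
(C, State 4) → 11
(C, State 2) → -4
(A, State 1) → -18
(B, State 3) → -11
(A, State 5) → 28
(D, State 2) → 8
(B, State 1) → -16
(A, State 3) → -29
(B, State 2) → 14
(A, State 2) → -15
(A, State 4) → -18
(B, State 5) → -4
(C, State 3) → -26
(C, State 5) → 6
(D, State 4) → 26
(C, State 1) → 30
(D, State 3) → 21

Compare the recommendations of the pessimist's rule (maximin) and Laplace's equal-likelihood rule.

maximin → B; laplace → C (disagree)

Row minima: A=-29, B=-16, C=-26, D=-21
Best worst-case = -16 → B.
Row averages: A=-10.4, B=-4.2, C=3.4, D=3.2
Highest average = 3.4 → C.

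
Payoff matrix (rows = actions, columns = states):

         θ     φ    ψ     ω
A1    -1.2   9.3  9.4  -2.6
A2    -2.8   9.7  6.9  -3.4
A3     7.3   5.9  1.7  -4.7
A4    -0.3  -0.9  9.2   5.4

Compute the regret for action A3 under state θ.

Best payoff under θ is 7.3.
Regret = 7.3 − 7.3 = 0.0.

0.0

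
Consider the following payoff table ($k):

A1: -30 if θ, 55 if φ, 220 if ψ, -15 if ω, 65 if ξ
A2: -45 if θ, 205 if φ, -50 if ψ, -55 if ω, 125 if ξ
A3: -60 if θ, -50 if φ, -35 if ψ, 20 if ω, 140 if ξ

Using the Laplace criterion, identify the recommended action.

A1

Row averages: A1=59, A2=36, A3=3
Highest average = 59 → A1.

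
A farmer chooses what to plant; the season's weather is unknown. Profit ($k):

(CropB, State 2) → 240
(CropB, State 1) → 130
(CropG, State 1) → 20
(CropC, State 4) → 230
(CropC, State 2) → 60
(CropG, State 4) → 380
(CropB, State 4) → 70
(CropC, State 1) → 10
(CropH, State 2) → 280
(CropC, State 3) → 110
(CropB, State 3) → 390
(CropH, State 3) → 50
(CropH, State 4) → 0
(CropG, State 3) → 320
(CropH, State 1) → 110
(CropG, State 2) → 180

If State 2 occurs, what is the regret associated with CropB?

40

Best payoff under State 2 is 280.
Regret = 280 − 240 = 40.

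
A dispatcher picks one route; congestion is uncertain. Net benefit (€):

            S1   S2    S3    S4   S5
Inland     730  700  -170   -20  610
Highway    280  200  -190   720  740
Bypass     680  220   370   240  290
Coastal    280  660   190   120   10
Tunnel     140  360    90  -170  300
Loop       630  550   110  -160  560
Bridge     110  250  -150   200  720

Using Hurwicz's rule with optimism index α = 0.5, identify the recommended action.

Inland: 0.5·730 + 0.5·(-170) = 280
Highway: 0.5·740 + 0.5·(-190) = 275
Bypass: 0.5·680 + 0.5·220 = 450
Coastal: 0.5·660 + 0.5·10 = 335
Tunnel: 0.5·360 + 0.5·(-170) = 95
Loop: 0.5·630 + 0.5·(-160) = 235
Bridge: 0.5·720 + 0.5·(-150) = 285
Highest Hurwicz score = 450 → Bypass.

Bypass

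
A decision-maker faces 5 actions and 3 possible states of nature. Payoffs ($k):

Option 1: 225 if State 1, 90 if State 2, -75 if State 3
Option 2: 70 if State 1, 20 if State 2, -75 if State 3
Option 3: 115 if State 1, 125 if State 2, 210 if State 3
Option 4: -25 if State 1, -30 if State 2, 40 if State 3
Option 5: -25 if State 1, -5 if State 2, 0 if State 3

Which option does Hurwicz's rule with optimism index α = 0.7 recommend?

Option 1: 0.7·225 + 0.3·(-75) = 135
Option 2: 0.7·70 + 0.3·(-75) = 26.5
Option 3: 0.7·210 + 0.3·115 = 181.5
Option 4: 0.7·40 + 0.3·(-30) = 19
Option 5: 0.7·0 + 0.3·(-25) = -7.5
Highest Hurwicz score = 181.5 → Option 3.

Option 3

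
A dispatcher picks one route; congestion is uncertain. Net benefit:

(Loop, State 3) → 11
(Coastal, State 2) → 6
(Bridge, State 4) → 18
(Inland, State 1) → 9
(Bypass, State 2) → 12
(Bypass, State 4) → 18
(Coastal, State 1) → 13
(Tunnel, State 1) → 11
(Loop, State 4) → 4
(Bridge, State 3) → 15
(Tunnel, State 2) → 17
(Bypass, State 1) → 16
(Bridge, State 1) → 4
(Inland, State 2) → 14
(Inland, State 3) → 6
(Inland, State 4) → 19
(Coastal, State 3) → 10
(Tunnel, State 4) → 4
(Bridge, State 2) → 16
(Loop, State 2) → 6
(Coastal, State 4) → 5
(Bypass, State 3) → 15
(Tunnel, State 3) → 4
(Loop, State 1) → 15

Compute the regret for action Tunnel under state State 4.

Best payoff under State 4 is 19.
Regret = 19 − 4 = 15.

15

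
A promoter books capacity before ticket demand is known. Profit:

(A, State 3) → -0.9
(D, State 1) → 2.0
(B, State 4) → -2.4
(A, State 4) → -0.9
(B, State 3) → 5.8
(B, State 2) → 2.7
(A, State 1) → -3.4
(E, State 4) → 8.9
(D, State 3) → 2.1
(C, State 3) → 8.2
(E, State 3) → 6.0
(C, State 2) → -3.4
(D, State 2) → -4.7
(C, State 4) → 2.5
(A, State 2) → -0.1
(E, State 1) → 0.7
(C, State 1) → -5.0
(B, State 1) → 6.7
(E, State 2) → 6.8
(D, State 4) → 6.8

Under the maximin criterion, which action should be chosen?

E

Row minima: A=-3.4, B=-2.4, C=-5.0, D=-4.7, E=0.7
Best worst-case = 0.7 → E.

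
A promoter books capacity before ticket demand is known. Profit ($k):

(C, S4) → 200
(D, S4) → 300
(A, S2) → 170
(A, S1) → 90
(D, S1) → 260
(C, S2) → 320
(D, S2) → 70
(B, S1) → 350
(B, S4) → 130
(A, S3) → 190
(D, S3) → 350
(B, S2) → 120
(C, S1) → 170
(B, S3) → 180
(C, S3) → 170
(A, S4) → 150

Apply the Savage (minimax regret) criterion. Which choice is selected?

Column bests: S1=350, S2=320, S3=350, S4=300.
A regrets: 260, 150, 160, 150 → max 260
B regrets: 0, 200, 170, 170 → max 200
C regrets: 180, 0, 180, 100 → max 180
D regrets: 90, 250, 0, 0 → max 250
Smallest max regret = 180 → C.

C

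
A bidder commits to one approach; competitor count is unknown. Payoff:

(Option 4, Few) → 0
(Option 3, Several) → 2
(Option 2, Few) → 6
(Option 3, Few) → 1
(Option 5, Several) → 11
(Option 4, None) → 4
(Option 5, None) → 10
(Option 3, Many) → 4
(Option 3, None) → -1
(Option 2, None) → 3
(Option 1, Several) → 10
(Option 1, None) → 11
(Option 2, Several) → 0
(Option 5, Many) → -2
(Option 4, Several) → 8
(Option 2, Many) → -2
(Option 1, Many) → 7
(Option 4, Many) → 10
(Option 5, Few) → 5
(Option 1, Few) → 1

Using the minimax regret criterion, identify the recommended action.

Column bests: None=11, Few=6, Several=11, Many=10.
Option 1 regrets: 0, 5, 1, 3 → max 5
Option 2 regrets: 8, 0, 11, 12 → max 12
Option 3 regrets: 12, 5, 9, 6 → max 12
Option 4 regrets: 7, 6, 3, 0 → max 7
Option 5 regrets: 1, 1, 0, 12 → max 12
Smallest max regret = 5 → Option 1.

Option 1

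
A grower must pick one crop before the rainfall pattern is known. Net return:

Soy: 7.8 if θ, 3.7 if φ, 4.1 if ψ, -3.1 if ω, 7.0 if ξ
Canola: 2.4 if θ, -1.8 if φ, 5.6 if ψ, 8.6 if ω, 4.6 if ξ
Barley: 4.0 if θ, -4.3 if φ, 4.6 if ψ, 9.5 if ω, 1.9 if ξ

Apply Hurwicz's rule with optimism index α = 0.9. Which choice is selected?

Barley

Soy: 0.9·7.8 + 0.1·(-3.1) = 6.71
Canola: 0.9·8.6 + 0.1·(-1.8) = 7.56
Barley: 0.9·9.5 + 0.1·(-4.3) = 8.12
Highest Hurwicz score = 8.12 → Barley.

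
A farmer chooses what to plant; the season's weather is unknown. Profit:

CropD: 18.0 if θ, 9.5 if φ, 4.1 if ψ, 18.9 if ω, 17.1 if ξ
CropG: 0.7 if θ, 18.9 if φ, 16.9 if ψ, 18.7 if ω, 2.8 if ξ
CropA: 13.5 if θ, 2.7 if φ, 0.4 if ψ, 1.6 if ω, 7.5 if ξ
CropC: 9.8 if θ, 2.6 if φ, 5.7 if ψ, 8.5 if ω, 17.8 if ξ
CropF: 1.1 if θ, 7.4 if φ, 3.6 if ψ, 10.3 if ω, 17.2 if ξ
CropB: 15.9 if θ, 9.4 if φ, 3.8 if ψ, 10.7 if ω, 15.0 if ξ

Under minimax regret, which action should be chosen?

Column bests: θ=18.0, φ=18.9, ψ=16.9, ω=18.9, ξ=17.8.
CropD regrets: 0.0, 9.4, 12.8, 0.0, 0.7 → max 12.8
CropG regrets: 17.3, 0.0, 0.0, 0.2, 15.0 → max 17.3
CropA regrets: 4.5, 16.2, 16.5, 17.3, 10.3 → max 17.3
CropC regrets: 8.2, 16.3, 11.2, 10.4, 0.0 → max 16.3
CropF regrets: 16.9, 11.5, 13.3, 8.6, 0.6 → max 16.9
CropB regrets: 2.1, 9.5, 13.1, 8.2, 2.8 → max 13.1
Smallest max regret = 12.8 → CropD.

CropD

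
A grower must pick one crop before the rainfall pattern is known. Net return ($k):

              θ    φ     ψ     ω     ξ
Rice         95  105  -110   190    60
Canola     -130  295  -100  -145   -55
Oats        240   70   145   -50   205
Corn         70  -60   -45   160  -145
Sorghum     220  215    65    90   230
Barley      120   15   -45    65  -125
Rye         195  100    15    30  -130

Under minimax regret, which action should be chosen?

Sorghum

Column bests: θ=240, φ=295, ψ=145, ω=190, ξ=230.
Rice regrets: 145, 190, 255, 0, 170 → max 255
Canola regrets: 370, 0, 245, 335, 285 → max 370
Oats regrets: 0, 225, 0, 240, 25 → max 240
Corn regrets: 170, 355, 190, 30, 375 → max 375
Sorghum regrets: 20, 80, 80, 100, 0 → max 100
Barley regrets: 120, 280, 190, 125, 355 → max 355
Rye regrets: 45, 195, 130, 160, 360 → max 360
Smallest max regret = 100 → Sorghum.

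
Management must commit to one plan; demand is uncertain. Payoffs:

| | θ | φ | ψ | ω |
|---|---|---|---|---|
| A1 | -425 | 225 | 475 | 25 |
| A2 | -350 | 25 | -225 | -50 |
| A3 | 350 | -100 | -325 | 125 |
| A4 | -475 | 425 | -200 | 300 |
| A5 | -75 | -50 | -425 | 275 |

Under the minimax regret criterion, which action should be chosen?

A2

Column bests: θ=350, φ=425, ψ=475, ω=300.
A1 regrets: 775, 200, 0, 275 → max 775
A2 regrets: 700, 400, 700, 350 → max 700
A3 regrets: 0, 525, 800, 175 → max 800
A4 regrets: 825, 0, 675, 0 → max 825
A5 regrets: 425, 475, 900, 25 → max 900
Smallest max regret = 700 → A2.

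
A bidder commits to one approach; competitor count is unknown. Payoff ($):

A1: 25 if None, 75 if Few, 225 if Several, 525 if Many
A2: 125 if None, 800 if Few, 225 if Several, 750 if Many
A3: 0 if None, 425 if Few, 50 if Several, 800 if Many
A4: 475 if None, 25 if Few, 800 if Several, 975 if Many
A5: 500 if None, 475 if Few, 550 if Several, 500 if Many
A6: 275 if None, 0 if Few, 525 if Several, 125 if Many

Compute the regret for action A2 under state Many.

225

Best payoff under Many is 975.
Regret = 975 − 750 = 225.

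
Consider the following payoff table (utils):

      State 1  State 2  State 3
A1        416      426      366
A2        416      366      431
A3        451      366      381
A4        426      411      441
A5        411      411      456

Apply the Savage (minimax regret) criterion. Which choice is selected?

Column bests: State 1=451, State 2=426, State 3=456.
A1 regrets: 35, 0, 90 → max 90
A2 regrets: 35, 60, 25 → max 60
A3 regrets: 0, 60, 75 → max 75
A4 regrets: 25, 15, 15 → max 25
A5 regrets: 40, 15, 0 → max 40
Smallest max regret = 25 → A4.

A4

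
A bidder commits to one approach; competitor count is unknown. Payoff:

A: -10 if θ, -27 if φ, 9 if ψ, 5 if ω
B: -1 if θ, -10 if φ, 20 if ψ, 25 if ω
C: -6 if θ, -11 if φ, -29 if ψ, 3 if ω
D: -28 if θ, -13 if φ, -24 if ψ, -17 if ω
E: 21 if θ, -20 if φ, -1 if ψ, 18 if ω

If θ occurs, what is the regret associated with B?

22

Best payoff under θ is 21.
Regret = 21 − (-1) = 22.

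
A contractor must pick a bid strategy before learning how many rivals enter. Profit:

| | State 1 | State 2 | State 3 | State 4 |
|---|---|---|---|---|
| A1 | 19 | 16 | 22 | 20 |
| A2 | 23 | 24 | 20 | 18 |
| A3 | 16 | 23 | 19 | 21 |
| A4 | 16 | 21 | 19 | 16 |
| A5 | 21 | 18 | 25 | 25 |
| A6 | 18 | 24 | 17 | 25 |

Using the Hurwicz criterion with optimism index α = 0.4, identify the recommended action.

A1: 0.4·22 + 0.6·16 = 18.4
A2: 0.4·24 + 0.6·18 = 20.4
A3: 0.4·23 + 0.6·16 = 18.8
A4: 0.4·21 + 0.6·16 = 18
A5: 0.4·25 + 0.6·18 = 20.8
A6: 0.4·25 + 0.6·17 = 20.2
Highest Hurwicz score = 20.8 → A5.

A5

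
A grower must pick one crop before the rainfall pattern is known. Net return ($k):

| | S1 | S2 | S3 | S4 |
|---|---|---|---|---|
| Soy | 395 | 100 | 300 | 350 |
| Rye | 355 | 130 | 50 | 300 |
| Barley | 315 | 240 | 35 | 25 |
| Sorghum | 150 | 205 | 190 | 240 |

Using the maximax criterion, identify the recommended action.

Row maxima: Soy=395, Rye=355, Barley=315, Sorghum=240
Best best-case = 395 → Soy.

Soy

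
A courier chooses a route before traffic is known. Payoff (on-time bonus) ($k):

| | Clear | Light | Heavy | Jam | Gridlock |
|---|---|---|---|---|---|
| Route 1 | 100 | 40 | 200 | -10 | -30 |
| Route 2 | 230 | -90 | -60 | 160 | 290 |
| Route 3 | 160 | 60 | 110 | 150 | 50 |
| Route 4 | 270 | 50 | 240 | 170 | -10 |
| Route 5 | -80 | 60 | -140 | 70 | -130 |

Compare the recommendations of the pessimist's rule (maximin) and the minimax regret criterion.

maximin → Route 3; minimax regret → Route 3 (agree)

Row minima: Route 1=-30, Route 2=-90, Route 3=50, Route 4=-10, Route 5=-140
Best worst-case = 50 → Route 3.
Column bests: Clear=270, Light=60, Heavy=240, Jam=170, Gridlock=290.
Route 1 regrets: 170, 20, 40, 180, 320 → max 320
Route 2 regrets: 40, 150, 300, 10, 0 → max 300
Route 3 regrets: 110, 0, 130, 20, 240 → max 240
Route 4 regrets: 0, 10, 0, 0, 300 → max 300
Route 5 regrets: 350, 0, 380, 100, 420 → max 420
Smallest max regret = 240 → Route 3.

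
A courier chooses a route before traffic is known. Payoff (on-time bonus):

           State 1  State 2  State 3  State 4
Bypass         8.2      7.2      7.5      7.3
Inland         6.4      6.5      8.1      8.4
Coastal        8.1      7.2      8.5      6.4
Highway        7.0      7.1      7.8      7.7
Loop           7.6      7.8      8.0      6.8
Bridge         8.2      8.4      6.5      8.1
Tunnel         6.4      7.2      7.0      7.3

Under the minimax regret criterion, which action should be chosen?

Column bests: State 1=8.2, State 2=8.4, State 3=8.5, State 4=8.4.
Bypass regrets: 0.0, 1.2, 1.0, 1.1 → max 1.2
Inland regrets: 1.8, 1.9, 0.4, 0.0 → max 1.9
Coastal regrets: 0.1, 1.2, 0.0, 2.0 → max 2.0
Highway regrets: 1.2, 1.3, 0.7, 0.7 → max 1.3
Loop regrets: 0.6, 0.6, 0.5, 1.6 → max 1.6
Bridge regrets: 0.0, 0.0, 2.0, 0.3 → max 2.0
Tunnel regrets: 1.8, 1.2, 1.5, 1.1 → max 1.8
Smallest max regret = 1.2 → Bypass.

Bypass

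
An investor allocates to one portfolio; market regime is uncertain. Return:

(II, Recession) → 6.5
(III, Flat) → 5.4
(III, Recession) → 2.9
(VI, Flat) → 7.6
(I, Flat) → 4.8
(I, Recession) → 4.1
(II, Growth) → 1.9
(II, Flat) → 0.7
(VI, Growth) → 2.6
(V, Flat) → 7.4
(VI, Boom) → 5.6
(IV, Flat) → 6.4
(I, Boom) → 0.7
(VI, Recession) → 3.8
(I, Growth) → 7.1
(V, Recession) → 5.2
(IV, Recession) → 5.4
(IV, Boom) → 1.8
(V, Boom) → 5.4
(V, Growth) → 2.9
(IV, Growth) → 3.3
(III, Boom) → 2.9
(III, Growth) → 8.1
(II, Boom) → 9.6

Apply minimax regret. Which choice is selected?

V

Column bests: Recession=6.5, Flat=7.6, Growth=8.1, Boom=9.6.
I regrets: 2.4, 2.8, 1.0, 8.9 → max 8.9
II regrets: 0.0, 6.9, 6.2, 0.0 → max 6.9
III regrets: 3.6, 2.2, 0.0, 6.7 → max 6.7
IV regrets: 1.1, 1.2, 4.8, 7.8 → max 7.8
V regrets: 1.3, 0.2, 5.2, 4.2 → max 5.2
VI regrets: 2.7, 0.0, 5.5, 4.0 → max 5.5
Smallest max regret = 5.2 → V.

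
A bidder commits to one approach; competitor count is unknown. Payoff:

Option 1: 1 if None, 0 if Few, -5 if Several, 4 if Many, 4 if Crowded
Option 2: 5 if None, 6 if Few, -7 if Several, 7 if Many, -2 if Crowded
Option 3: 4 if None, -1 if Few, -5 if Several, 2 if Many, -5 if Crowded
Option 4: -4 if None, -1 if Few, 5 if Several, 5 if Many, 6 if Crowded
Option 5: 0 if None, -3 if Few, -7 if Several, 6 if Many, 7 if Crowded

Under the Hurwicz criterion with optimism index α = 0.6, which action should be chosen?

Option 4

Option 1: 0.6·4 + 0.4·(-5) = 0.4
Option 2: 0.6·7 + 0.4·(-7) = 1.4
Option 3: 0.6·4 + 0.4·(-5) = 0.4
Option 4: 0.6·6 + 0.4·(-4) = 2
Option 5: 0.6·7 + 0.4·(-7) = 1.4
Highest Hurwicz score = 2 → Option 4.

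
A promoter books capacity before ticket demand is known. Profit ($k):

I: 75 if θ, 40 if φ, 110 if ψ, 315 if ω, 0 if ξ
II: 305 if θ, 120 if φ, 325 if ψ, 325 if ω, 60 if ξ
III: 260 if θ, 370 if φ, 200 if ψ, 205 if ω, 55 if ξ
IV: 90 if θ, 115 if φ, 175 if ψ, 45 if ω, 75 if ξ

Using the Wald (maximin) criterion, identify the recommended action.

II

Row minima: I=0, II=60, III=55, IV=45
Best worst-case = 60 → II.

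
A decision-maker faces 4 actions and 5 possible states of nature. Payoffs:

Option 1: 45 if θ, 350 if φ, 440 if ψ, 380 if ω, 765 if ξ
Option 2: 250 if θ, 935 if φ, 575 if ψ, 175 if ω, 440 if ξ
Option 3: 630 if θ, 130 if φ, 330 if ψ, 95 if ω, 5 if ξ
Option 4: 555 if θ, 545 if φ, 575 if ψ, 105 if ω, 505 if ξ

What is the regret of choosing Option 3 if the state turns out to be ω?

Best payoff under ω is 380.
Regret = 380 − 95 = 285.

285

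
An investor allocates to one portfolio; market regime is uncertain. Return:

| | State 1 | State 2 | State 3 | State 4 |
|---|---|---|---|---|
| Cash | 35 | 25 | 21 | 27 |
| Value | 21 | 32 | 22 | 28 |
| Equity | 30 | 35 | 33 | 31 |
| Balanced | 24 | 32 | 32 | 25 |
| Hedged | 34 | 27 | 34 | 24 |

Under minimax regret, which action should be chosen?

Equity

Column bests: State 1=35, State 2=35, State 3=34, State 4=31.
Cash regrets: 0, 10, 13, 4 → max 13
Value regrets: 14, 3, 12, 3 → max 14
Equity regrets: 5, 0, 1, 0 → max 5
Balanced regrets: 11, 3, 2, 6 → max 11
Hedged regrets: 1, 8, 0, 7 → max 8
Smallest max regret = 5 → Equity.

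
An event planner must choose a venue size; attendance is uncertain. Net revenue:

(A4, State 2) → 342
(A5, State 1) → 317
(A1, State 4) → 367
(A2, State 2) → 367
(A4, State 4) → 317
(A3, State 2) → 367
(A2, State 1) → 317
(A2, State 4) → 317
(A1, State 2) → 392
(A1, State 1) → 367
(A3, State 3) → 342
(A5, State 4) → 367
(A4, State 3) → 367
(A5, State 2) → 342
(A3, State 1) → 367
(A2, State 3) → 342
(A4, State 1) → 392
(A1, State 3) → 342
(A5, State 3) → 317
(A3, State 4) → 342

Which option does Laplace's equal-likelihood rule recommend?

Row averages: A1=367, A2=335.75, A3=354.5, A4=354.5, A5=335.75
Highest average = 367 → A1.

A1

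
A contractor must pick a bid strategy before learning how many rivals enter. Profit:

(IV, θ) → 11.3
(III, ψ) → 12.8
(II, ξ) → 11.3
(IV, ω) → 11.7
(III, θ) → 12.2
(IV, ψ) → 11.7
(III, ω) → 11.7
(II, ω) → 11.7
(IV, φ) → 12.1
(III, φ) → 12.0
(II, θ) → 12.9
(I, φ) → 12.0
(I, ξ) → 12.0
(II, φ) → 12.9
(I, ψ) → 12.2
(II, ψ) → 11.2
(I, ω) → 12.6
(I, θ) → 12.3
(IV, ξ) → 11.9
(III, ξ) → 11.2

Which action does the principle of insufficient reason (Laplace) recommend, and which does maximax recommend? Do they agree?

Row averages: I=12.22, II=12, III=11.98, IV=11.74
Highest average = 12.22 → I.
Row maxima: I=12.6, II=12.9, III=12.8, IV=12.1
Best best-case = 12.9 → II.

laplace → I; maximax → II (disagree)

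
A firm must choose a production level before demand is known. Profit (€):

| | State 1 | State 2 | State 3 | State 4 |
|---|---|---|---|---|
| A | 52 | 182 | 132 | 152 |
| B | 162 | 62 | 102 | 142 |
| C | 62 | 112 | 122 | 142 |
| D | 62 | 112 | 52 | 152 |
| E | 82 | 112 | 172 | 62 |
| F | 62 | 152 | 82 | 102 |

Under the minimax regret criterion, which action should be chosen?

Column bests: State 1=162, State 2=182, State 3=172, State 4=152.
A regrets: 110, 0, 40, 0 → max 110
B regrets: 0, 120, 70, 10 → max 120
C regrets: 100, 70, 50, 10 → max 100
D regrets: 100, 70, 120, 0 → max 120
E regrets: 80, 70, 0, 90 → max 90
F regrets: 100, 30, 90, 50 → max 100
Smallest max regret = 90 → E.

E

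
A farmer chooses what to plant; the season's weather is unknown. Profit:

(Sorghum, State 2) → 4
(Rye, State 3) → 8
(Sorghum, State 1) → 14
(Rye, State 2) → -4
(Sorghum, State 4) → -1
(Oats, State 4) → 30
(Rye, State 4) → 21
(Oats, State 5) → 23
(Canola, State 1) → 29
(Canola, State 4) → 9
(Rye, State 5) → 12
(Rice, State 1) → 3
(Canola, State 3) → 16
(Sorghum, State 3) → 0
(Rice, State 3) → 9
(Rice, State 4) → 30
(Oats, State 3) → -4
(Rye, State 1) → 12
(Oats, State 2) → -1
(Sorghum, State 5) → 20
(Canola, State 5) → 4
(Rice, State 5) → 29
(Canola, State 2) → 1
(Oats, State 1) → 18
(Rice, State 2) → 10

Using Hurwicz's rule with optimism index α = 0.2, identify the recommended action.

Rice

Rice: 0.2·30 + 0.8·3 = 8.4
Canola: 0.2·29 + 0.8·1 = 6.6
Sorghum: 0.2·20 + 0.8·(-1) = 3.2
Oats: 0.2·30 + 0.8·(-4) = 2.8
Rye: 0.2·21 + 0.8·(-4) = 1
Highest Hurwicz score = 8.4 → Rice.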